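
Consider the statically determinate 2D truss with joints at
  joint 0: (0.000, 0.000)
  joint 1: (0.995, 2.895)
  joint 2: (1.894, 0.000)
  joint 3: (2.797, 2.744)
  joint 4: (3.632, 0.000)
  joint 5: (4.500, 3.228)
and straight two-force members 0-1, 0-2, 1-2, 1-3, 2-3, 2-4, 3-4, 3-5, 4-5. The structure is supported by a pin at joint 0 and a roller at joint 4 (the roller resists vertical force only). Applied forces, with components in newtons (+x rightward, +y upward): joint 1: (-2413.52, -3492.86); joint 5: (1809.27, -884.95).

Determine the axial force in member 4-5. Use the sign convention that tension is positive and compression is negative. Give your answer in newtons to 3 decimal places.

N=6 nodes, M=9 members, R=3 reactions → 2N=12, M+R=12
member 0 (0-1): L=3.0612, (cx,cy)=(0.3250,0.9457)
member 1 (0-2): L=1.8940, (cx,cy)=(1.0000,0.0000)
member 2 (1-2): L=3.0314, (cx,cy)=(0.2966,-0.9550)
member 3 (1-3): L=1.8083, (cx,cy)=(0.9965,-0.0835)
member 4 (2-3): L=2.8888, (cx,cy)=(0.3126,0.9499)
member 5 (2-4): L=1.7380, (cx,cy)=(1.0000,0.0000)
member 6 (3-4): L=2.8682, (cx,cy)=(0.2911,-0.9567)
member 7 (3-5): L=1.7704, (cx,cy)=(0.9619,0.2734)
member 8 (4-5): L=3.3427, (cx,cy)=(0.2597,0.9657)
solve A·x = −loads:
  F[0-1] = -2791.8301 N (compression)
  F[0-2] = +303.1900 N (tension)
  F[1-2] = -1052.3149 N (compression)
  F[1-3] = +1824.5321 N (tension)
  F[2-3] = +1057.9922 N (tension)
  F[2-4] = -339.6085 N (compression)
  F[3-4] = -232.7243 N (compression)
  F[3-5] = +2304.4119 N (tension)
  F[4-5] = -1568.7387 N (compression)
  Rx@0 = +604.2500 N
  Ry@0 = +2640.2401 N
  Ry@4 = +1737.5699 N

-1568.739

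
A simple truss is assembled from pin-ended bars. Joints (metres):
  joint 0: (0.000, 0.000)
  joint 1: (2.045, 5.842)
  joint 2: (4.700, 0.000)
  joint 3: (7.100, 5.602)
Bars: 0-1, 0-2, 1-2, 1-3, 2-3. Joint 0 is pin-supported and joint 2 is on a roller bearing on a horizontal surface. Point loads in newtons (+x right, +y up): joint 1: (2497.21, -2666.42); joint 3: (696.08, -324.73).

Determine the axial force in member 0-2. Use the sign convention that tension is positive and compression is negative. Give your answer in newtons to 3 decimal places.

N=4 nodes, M=5 members, R=3 reactions → 2N=8, M+R=8
member 0 (0-1): L=6.1896, (cx,cy)=(0.3304,0.9438)
member 1 (0-2): L=4.7000, (cx,cy)=(1.0000,0.0000)
member 2 (1-2): L=6.4170, (cx,cy)=(0.4137,-0.9104)
member 3 (1-3): L=5.0607, (cx,cy)=(0.9989,-0.0474)
member 4 (2-3): L=6.0945, (cx,cy)=(0.3938,0.9192)
solve A·x = −loads:
  F[0-1] = +2747.5145 N (tension)
  F[0-2] = +2285.5288 N (tension)
  F[1-2] = -5820.0194 N (compression)
  F[1-3] = +819.4728 N (tension)
  F[2-3] = -310.9969 N (compression)
  Rx@0 = -3193.2900 N
  Ry@0 = -2593.2230 N
  Ry@2 = +5584.3730 N

2285.529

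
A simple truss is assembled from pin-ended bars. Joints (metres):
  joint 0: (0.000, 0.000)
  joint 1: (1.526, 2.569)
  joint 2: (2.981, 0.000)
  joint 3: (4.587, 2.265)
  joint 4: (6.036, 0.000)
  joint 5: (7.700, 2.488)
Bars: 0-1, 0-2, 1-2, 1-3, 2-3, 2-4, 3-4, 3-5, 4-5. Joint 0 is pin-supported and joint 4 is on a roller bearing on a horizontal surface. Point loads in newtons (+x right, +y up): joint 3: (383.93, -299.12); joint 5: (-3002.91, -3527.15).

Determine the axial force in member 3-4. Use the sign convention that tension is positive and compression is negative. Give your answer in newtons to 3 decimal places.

N=6 nodes, M=9 members, R=3 reactions → 2N=12, M+R=12
member 0 (0-1): L=2.9880, (cx,cy)=(0.5107,0.8598)
member 1 (0-2): L=2.9810, (cx,cy)=(1.0000,0.0000)
member 2 (1-2): L=2.9524, (cx,cy)=(0.4928,-0.8701)
member 3 (1-3): L=3.0761, (cx,cy)=(0.9951,-0.0988)
member 4 (2-3): L=2.7766, (cx,cy)=(0.5784,0.8157)
member 5 (2-4): L=3.0550, (cx,cy)=(1.0000,0.0000)
member 6 (3-4): L=2.6888, (cx,cy)=(0.5389,-0.8424)
member 7 (3-5): L=3.1210, (cx,cy)=(0.9974,0.0715)
member 8 (4-5): L=2.9932, (cx,cy)=(0.5559,0.8312)
solve A·x = −loads:
  F[0-1] = -224.6624 N (compression)
  F[0-2] = -2504.2446 N (compression)
  F[1-2] = +249.0900 N (tension)
  F[1-3] = -238.6592 N (compression)
  F[2-3] = -265.6966 N (compression)
  F[2-4] = -2227.8084 N (compression)
  F[3-4] = -183.3069 N (compression)
  F[3-5] = -678.0515 N (compression)
  F[4-5] = -4185.0203 N (compression)
  Rx@0 = +2618.9800 N
  Ry@0 = +193.1554 N
  Ry@4 = +3633.1146 N

-183.307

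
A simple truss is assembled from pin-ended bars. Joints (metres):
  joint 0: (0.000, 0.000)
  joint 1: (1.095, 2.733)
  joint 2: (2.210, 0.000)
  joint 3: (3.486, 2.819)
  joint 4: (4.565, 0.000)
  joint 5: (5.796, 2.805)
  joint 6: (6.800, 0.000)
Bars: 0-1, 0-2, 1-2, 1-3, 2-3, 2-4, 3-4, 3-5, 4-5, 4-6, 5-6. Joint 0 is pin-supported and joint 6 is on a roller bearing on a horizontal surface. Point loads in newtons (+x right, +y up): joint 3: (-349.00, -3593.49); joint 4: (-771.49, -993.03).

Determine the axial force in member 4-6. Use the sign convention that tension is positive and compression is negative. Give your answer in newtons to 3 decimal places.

N=7 nodes, M=11 members, R=3 reactions → 2N=14, M+R=14
member 0 (0-1): L=2.9442, (cx,cy)=(0.3719,0.9283)
member 1 (0-2): L=2.2100, (cx,cy)=(1.0000,0.0000)
member 2 (1-2): L=2.9517, (cx,cy)=(0.3777,-0.9259)
member 3 (1-3): L=2.3925, (cx,cy)=(0.9994,0.0359)
member 4 (2-3): L=3.0943, (cx,cy)=(0.4124,0.9110)
member 5 (2-4): L=2.3550, (cx,cy)=(1.0000,0.0000)
member 6 (3-4): L=3.0184, (cx,cy)=(0.3575,-0.9339)
member 7 (3-5): L=2.3100, (cx,cy)=(1.0000,-0.0061)
member 8 (4-5): L=3.0632, (cx,cy)=(0.4019,0.9157)
member 9 (4-6): L=2.2350, (cx,cy)=(1.0000,0.0000)
member 10 (5-6): L=2.9793, (cx,cy)=(0.3370,-0.9415)
solve A·x = −loads:
  F[0-1] = -2394.1039 N (compression)
  F[0-2] = -230.0805 N (compression)
  F[1-2] = +2331.3993 N (tension)
  F[1-3] = -1772.2381 N (compression)
  F[2-3] = -2369.5039 N (compression)
  F[2-4] = +1627.7054 N (tension)
  F[3-4] = -1455.9404 N (compression)
  F[3-5] = -1878.7764 N (compression)
  F[4-5] = +2569.3676 N (tension)
  F[4-6] = +846.2075 N (tension)
  F[5-6] = -2511.0353 N (compression)
  Rx@0 = +1120.4900 N
  Ry@0 = +2222.3645 N
  Ry@6 = +2364.1555 N

846.208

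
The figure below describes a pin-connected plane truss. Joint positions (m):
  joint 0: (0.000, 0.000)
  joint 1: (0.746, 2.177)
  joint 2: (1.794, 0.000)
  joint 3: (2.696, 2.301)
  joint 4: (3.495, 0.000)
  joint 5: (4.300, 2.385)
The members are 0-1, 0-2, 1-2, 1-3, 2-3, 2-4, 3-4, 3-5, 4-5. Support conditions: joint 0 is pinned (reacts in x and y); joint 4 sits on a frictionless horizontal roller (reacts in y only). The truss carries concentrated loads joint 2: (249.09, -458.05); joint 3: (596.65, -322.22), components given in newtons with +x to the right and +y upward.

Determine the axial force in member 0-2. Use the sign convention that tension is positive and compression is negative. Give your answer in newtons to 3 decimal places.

812.767

N=6 nodes, M=9 members, R=3 reactions → 2N=12, M+R=12
member 0 (0-1): L=2.3013, (cx,cy)=(0.3242,0.9460)
member 1 (0-2): L=1.7940, (cx,cy)=(1.0000,0.0000)
member 2 (1-2): L=2.4161, (cx,cy)=(0.4338,-0.9010)
member 3 (1-3): L=1.9539, (cx,cy)=(0.9980,0.0635)
member 4 (2-3): L=2.4715, (cx,cy)=(0.3650,0.9310)
member 5 (2-4): L=1.7010, (cx,cy)=(1.0000,0.0000)
member 6 (3-4): L=2.4358, (cx,cy)=(0.3280,-0.9447)
member 7 (3-5): L=1.6062, (cx,cy)=(0.9986,0.0523)
member 8 (4-5): L=2.5172, (cx,cy)=(0.3198,0.9475)
solve A·x = −loads:
  F[0-1] = +101.7143 N (tension)
  F[0-2] = +812.7674 N (tension)
  F[1-2] = -101.3607 N (compression)
  F[1-3] = +77.0936 N (tension)
  F[2-3] = +590.0821 N (tension)
  F[2-4] = +304.3533 N (tension)
  F[3-4] = -927.8300 N (compression)
  F[3-5] = -0.0000 N (compression)
  F[4-5] = +0.0000 N (tension)
  Rx@0 = -845.7400 N
  Ry@0 = -96.2217 N
  Ry@4 = +876.4917 N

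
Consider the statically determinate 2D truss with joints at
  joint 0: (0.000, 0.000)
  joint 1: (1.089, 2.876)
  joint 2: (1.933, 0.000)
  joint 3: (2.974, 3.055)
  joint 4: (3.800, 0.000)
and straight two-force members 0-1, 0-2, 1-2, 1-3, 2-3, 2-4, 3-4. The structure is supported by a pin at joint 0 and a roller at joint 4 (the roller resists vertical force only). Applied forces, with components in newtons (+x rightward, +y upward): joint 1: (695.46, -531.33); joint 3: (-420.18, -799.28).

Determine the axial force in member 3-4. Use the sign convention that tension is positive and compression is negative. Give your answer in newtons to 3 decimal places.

N=5 nodes, M=7 members, R=3 reactions → 2N=10, M+R=10
member 0 (0-1): L=3.0753, (cx,cy)=(0.3541,0.9352)
member 1 (0-2): L=1.9330, (cx,cy)=(1.0000,0.0000)
member 2 (1-2): L=2.9973, (cx,cy)=(0.2816,-0.9595)
member 3 (1-3): L=1.8935, (cx,cy)=(0.9955,0.0945)
member 4 (2-3): L=3.2275, (cx,cy)=(0.3225,0.9466)
member 5 (2-4): L=1.8670, (cx,cy)=(1.0000,0.0000)
member 6 (3-4): L=3.1647, (cx,cy)=(0.2610,-0.9653)
solve A·x = −loads:
  F[0-1] = -389.4875 N (compression)
  F[0-2] = +413.2034 N (tension)
  F[1-2] = -249.6452 N (compression)
  F[1-3] = -766.5190 N (compression)
  F[2-3] = +253.0686 N (tension)
  F[2-4] = +261.2811 N (tension)
  F[3-4] = -1001.0597 N (compression)
  Rx@0 = -275.2800 N
  Ry@0 = +364.2494 N
  Ry@4 = +966.3606 N

-1001.060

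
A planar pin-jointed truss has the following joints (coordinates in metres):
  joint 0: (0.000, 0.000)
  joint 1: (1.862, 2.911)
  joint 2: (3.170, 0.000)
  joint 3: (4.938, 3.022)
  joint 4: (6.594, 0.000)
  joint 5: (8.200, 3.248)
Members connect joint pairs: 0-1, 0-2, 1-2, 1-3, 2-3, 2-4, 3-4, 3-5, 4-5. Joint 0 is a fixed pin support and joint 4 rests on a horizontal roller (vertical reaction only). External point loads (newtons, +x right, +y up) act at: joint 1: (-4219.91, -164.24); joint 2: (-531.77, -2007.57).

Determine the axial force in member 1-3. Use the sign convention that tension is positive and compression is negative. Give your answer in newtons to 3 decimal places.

N=6 nodes, M=9 members, R=3 reactions → 2N=12, M+R=12
member 0 (0-1): L=3.4556, (cx,cy)=(0.5388,0.8424)
member 1 (0-2): L=3.1700, (cx,cy)=(1.0000,0.0000)
member 2 (1-2): L=3.1914, (cx,cy)=(0.4099,-0.9122)
member 3 (1-3): L=3.0780, (cx,cy)=(0.9993,0.0361)
member 4 (2-3): L=3.5012, (cx,cy)=(0.5050,0.8631)
member 5 (2-4): L=3.4240, (cx,cy)=(1.0000,0.0000)
member 6 (3-4): L=3.4460, (cx,cy)=(0.4806,-0.8770)
member 7 (3-5): L=3.2698, (cx,cy)=(0.9976,0.0691)
member 8 (4-5): L=3.6234, (cx,cy)=(0.4432,0.8964)
solve A·x = −loads:
  F[0-1] = -3588.8103 N (compression)
  F[0-2] = -2817.8849 N (compression)
  F[1-2] = +3173.3433 N (tension)
  F[1-3] = +986.1410 N (tension)
  F[2-3] = -1027.6424 N (compression)
  F[2-4] = -466.5693 N (compression)
  F[3-4] = +970.8884 N (tension)
  F[3-5] = +0.0000 N (tension)
  F[4-5] = -0.0000 N (compression)
  Rx@0 = +4751.6800 N
  Ry@0 = +3023.2425 N
  Ry@4 = -851.4325 N

986.141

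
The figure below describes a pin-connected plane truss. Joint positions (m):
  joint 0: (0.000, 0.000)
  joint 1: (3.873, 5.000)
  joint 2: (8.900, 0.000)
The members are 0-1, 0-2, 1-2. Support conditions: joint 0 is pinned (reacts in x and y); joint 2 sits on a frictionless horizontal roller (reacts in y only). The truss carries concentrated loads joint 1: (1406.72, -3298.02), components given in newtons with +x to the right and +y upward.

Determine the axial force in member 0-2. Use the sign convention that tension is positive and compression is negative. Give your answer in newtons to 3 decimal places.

2237.504

N=3 nodes, M=3 members, R=3 reactions → 2N=6, M+R=6
member 0 (0-1): L=6.3246, (cx,cy)=(0.6124,0.7906)
member 1 (0-2): L=8.9000, (cx,cy)=(1.0000,0.0000)
member 2 (1-2): L=7.0902, (cx,cy)=(0.7090,-0.7052)
solve A·x = −loads:
  F[0-1] = -1356.6614 N (compression)
  F[0-2] = +2237.5043 N (tension)
  F[1-2] = -3155.8226 N (compression)
  Rx@0 = -1406.7200 N
  Ry@0 = +1072.5333 N
  Ry@2 = +2225.4867 N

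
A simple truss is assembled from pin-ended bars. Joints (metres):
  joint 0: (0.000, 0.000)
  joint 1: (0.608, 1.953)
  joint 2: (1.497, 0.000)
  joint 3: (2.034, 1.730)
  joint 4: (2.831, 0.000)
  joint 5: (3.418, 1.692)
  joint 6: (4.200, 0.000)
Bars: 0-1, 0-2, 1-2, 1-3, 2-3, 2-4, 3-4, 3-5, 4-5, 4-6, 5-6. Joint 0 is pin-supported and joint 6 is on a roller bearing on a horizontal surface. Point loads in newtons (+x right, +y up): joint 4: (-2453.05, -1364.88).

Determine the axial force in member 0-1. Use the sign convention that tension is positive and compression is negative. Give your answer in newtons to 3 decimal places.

N=7 nodes, M=11 members, R=3 reactions → 2N=14, M+R=14
member 0 (0-1): L=2.0455, (cx,cy)=(0.2972,0.9548)
member 1 (0-2): L=1.4970, (cx,cy)=(1.0000,0.0000)
member 2 (1-2): L=2.1458, (cx,cy)=(0.4143,-0.9101)
member 3 (1-3): L=1.4433, (cx,cy)=(0.9880,-0.1545)
member 4 (2-3): L=1.8114, (cx,cy)=(0.2965,0.9550)
member 5 (2-4): L=1.3340, (cx,cy)=(1.0000,0.0000)
member 6 (3-4): L=1.9048, (cx,cy)=(0.4184,-0.9083)
member 7 (3-5): L=1.3845, (cx,cy)=(0.9996,-0.0274)
member 8 (4-5): L=1.7909, (cx,cy)=(0.3278,0.9448)
member 9 (4-6): L=1.3690, (cx,cy)=(1.0000,0.0000)
member 10 (5-6): L=1.8640, (cx,cy)=(0.4195,-0.9077)
solve A·x = −loads:
  F[0-1] = -465.9460 N (compression)
  F[0-2] = -2314.5499 N (compression)
  F[1-2] = +551.8921 N (tension)
  F[1-3] = -371.6081 N (compression)
  F[2-3] = -525.9429 N (compression)
  F[2-4] = -1929.9876 N (compression)
  F[3-4] = +512.1171 N (tension)
  F[3-5] = -737.6231 N (compression)
  F[4-5] = +952.3572 N (tension)
  F[4-6] = +425.1982 N (tension)
  F[5-6] = -1013.5002 N (compression)
  Rx@0 = +2453.0500 N
  Ry@0 = +444.8859 N
  Ry@6 = +919.9941 N

-465.946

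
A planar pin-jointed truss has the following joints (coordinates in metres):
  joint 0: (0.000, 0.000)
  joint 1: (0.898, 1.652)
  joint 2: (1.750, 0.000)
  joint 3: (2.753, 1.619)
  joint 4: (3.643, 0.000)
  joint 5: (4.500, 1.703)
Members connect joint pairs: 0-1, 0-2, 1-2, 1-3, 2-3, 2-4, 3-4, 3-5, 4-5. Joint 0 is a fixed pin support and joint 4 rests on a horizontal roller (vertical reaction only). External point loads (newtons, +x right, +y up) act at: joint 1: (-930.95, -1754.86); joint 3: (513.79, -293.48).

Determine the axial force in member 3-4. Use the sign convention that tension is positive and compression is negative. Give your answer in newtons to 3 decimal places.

-525.528

N=6 nodes, M=9 members, R=3 reactions → 2N=12, M+R=12
member 0 (0-1): L=1.8803, (cx,cy)=(0.4776,0.8786)
member 1 (0-2): L=1.7500, (cx,cy)=(1.0000,0.0000)
member 2 (1-2): L=1.8588, (cx,cy)=(0.4584,-0.8888)
member 3 (1-3): L=1.8553, (cx,cy)=(0.9998,-0.0178)
member 4 (2-3): L=1.9045, (cx,cy)=(0.5266,0.8501)
member 5 (2-4): L=1.8930, (cx,cy)=(1.0000,0.0000)
member 6 (3-4): L=1.8475, (cx,cy)=(0.4817,-0.8763)
member 7 (3-5): L=1.7490, (cx,cy)=(0.9988,0.0480)
member 8 (4-5): L=1.9065, (cx,cy)=(0.4495,0.8933)
solve A·x = −loads:
  F[0-1] = -1807.2339 N (compression)
  F[0-2] = +445.9473 N (tension)
  F[1-2] = -191.0692 N (compression)
  F[1-3] = +155.4475 N (tension)
  F[2-3] = +199.7622 N (tension)
  F[2-4] = +253.1636 N (tension)
  F[3-4] = -525.5281 N (compression)
  F[3-5] = -0.0000 N (compression)
  F[4-5] = -0.0000 N (compression)
  Rx@0 = +417.1600 N
  Ry@0 = +1587.8099 N
  Ry@4 = +460.5301 N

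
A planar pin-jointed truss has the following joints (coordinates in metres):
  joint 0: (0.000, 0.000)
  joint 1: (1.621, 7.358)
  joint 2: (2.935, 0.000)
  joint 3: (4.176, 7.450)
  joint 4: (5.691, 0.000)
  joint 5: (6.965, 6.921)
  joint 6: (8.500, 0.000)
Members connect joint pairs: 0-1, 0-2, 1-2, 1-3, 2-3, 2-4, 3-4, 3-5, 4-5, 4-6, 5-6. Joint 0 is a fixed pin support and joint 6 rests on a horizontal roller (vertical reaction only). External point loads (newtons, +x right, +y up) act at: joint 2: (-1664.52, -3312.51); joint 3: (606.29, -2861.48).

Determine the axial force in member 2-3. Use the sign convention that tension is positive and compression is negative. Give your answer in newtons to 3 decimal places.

N=7 nodes, M=11 members, R=3 reactions → 2N=14, M+R=14
member 0 (0-1): L=7.5344, (cx,cy)=(0.2151,0.9766)
member 1 (0-2): L=2.9350, (cx,cy)=(1.0000,0.0000)
member 2 (1-2): L=7.4744, (cx,cy)=(0.1758,-0.9844)
member 3 (1-3): L=2.5567, (cx,cy)=(0.9994,0.0360)
member 4 (2-3): L=7.5527, (cx,cy)=(0.1643,0.9864)
member 5 (2-4): L=2.7560, (cx,cy)=(1.0000,0.0000)
member 6 (3-4): L=7.6025, (cx,cy)=(0.1993,-0.9799)
member 7 (3-5): L=2.8387, (cx,cy)=(0.9825,-0.1864)
member 8 (4-5): L=7.0373, (cx,cy)=(0.1810,0.9835)
member 9 (4-6): L=2.8090, (cx,cy)=(1.0000,0.0000)
member 10 (5-6): L=7.0892, (cx,cy)=(0.2165,-0.9763)
solve A·x = −loads:
  F[0-1] = -3167.1442 N (compression)
  F[0-2] = -376.8337 N (compression)
  F[1-2] = +3097.0696 N (tension)
  F[1-3] = -1226.6553 N (compression)
  F[2-3] = +267.3076 N (tension)
  F[2-4] = +1788.2287 N (tension)
  F[3-4] = -2910.2019 N (compression)
  F[3-5] = -1229.8351 N (compression)
  F[4-5] = +2899.7465 N (tension)
  F[4-6] = +683.3342 N (tension)
  F[5-6] = -3155.8821 N (compression)
  Rx@0 = +1058.2300 N
  Ry@0 = +3092.9761 N
  Ry@6 = +3081.0139 N

267.308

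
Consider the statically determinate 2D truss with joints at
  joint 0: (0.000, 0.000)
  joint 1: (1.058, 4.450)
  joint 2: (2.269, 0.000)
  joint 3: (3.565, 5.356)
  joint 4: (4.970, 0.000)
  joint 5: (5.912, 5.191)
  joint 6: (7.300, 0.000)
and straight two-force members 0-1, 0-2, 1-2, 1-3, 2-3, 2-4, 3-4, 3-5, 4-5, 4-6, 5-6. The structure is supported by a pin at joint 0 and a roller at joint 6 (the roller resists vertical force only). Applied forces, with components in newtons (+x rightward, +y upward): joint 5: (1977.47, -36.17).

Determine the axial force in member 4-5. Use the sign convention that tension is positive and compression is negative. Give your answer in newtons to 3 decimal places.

1516.665

N=7 nodes, M=11 members, R=3 reactions → 2N=14, M+R=14
member 0 (0-1): L=4.5740, (cx,cy)=(0.2313,0.9729)
member 1 (0-2): L=2.2690, (cx,cy)=(1.0000,0.0000)
member 2 (1-2): L=4.6118, (cx,cy)=(0.2626,-0.9649)
member 3 (1-3): L=2.6657, (cx,cy)=(0.9405,0.3399)
member 4 (2-3): L=5.5106, (cx,cy)=(0.2352,0.9720)
member 5 (2-4): L=2.7010, (cx,cy)=(1.0000,0.0000)
member 6 (3-4): L=5.5372, (cx,cy)=(0.2537,-0.9673)
member 7 (3-5): L=2.3528, (cx,cy)=(0.9975,-0.0701)
member 8 (4-5): L=5.2758, (cx,cy)=(0.1786,0.9839)
member 9 (4-6): L=2.3300, (cx,cy)=(1.0000,0.0000)
member 10 (5-6): L=5.3734, (cx,cy)=(0.2583,-0.9661)
solve A·x = −loads:
  F[0-1] = +1438.2984 N (tension)
  F[0-2] = +1644.7840 N (tension)
  F[1-2] = -1206.8881 N (compression)
  F[1-3] = +690.7148 N (tension)
  F[2-3] = +1198.1439 N (tension)
  F[2-4] = +1046.0881 N (tension)
  F[3-4] = -1542.7833 N (compression)
  F[3-5] = +1326.1091 N (tension)
  F[4-5] = +1516.6648 N (tension)
  F[4-6] = +383.8227 N (tension)
  F[5-6] = -1485.8921 N (compression)
  Rx@0 = -1977.4700 N
  Ry@0 = -1399.2935 N
  Ry@6 = +1435.4635 N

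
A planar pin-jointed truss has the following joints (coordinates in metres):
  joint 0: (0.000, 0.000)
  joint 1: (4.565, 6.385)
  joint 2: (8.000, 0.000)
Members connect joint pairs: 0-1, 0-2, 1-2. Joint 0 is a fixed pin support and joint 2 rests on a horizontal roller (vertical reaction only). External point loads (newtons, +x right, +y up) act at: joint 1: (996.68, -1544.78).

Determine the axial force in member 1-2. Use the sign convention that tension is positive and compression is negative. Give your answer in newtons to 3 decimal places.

N=3 nodes, M=3 members, R=3 reactions → 2N=6, M+R=6
member 0 (0-1): L=7.8490, (cx,cy)=(0.5816,0.8135)
member 1 (0-2): L=8.0000, (cx,cy)=(1.0000,0.0000)
member 2 (1-2): L=7.2503, (cx,cy)=(0.4738,-0.8806)
solve A·x = −loads:
  F[0-1] = +162.4946 N (tension)
  F[0-2] = +902.1732 N (tension)
  F[1-2] = -1904.2398 N (compression)
  Rx@0 = -996.6800 N
  Ry@0 = -132.1853 N
  Ry@2 = +1676.9653 N

-1904.240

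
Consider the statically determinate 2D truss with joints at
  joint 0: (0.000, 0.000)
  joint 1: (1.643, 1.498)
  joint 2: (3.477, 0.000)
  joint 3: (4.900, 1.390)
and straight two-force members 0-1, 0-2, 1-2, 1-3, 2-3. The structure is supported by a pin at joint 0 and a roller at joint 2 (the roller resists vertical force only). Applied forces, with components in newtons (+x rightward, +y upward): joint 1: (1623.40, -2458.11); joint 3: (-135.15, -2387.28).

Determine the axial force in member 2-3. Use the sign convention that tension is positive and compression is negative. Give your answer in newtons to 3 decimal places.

N=4 nodes, M=5 members, R=3 reactions → 2N=8, M+R=8
member 0 (0-1): L=2.2234, (cx,cy)=(0.7390,0.6737)
member 1 (0-2): L=3.4770, (cx,cy)=(1.0000,0.0000)
member 2 (1-2): L=2.3680, (cx,cy)=(0.7745,-0.6326)
member 3 (1-3): L=3.2588, (cx,cy)=(0.9995,-0.0331)
member 4 (2-3): L=1.9892, (cx,cy)=(0.7154,0.6988)
solve A·x = −loads:
  F[0-1] = +483.6131 N (tension)
  F[0-2] = +1130.8781 N (tension)
  F[1-2] = -4517.8884 N (compression)
  F[1-3] = +2234.2309 N (tension)
  F[2-3] = -3310.4694 N (compression)
  Rx@0 = -1488.2500 N
  Ry@0 = -325.8327 N
  Ry@2 = +5171.2227 N

-3310.469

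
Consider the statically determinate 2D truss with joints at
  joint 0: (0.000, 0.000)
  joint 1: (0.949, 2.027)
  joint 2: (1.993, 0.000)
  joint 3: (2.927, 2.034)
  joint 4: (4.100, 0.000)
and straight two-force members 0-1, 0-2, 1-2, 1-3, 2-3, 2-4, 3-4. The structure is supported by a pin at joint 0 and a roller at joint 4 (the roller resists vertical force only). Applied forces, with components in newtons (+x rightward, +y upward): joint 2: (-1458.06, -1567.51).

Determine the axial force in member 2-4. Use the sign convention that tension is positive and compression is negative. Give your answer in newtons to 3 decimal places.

N=5 nodes, M=7 members, R=3 reactions → 2N=10, M+R=10
member 0 (0-1): L=2.2382, (cx,cy)=(0.4240,0.9057)
member 1 (0-2): L=1.9930, (cx,cy)=(1.0000,0.0000)
member 2 (1-2): L=2.2801, (cx,cy)=(0.4579,-0.8890)
member 3 (1-3): L=1.9780, (cx,cy)=(1.0000,0.0035)
member 4 (2-3): L=2.2382, (cx,cy)=(0.4173,0.9088)
member 5 (2-4): L=2.1070, (cx,cy)=(1.0000,0.0000)
member 6 (3-4): L=2.3480, (cx,cy)=(0.4996,-0.8663)
solve A·x = −loads:
  F[0-1] = -889.4613 N (compression)
  F[0-2] = -1080.9192 N (compression)
  F[1-2] = +902.9675 N (tension)
  F[1-3] = -790.5992 N (compression)
  F[2-3] = +841.5352 N (tension)
  F[2-4] = +439.4210 N (tension)
  F[3-4] = -879.5897 N (compression)
  Rx@0 = +1458.0600 N
  Ry@0 = +805.5472 N
  Ry@4 = +761.9628 N

439.421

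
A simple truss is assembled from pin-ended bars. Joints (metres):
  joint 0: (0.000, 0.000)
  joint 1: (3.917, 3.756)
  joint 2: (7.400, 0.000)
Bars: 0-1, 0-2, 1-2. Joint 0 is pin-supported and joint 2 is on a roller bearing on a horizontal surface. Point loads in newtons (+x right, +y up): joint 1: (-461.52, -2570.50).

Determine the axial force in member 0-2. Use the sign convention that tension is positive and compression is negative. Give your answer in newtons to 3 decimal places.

1044.506

N=3 nodes, M=3 members, R=3 reactions → 2N=6, M+R=6
member 0 (0-1): L=5.4268, (cx,cy)=(0.7218,0.6921)
member 1 (0-2): L=7.4000, (cx,cy)=(1.0000,0.0000)
member 2 (1-2): L=5.1224, (cx,cy)=(0.6800,-0.7333)
solve A·x = −loads:
  F[0-1] = -2086.5308 N (compression)
  F[0-2] = +1044.5064 N (tension)
  F[1-2] = -1536.1366 N (compression)
  Rx@0 = +461.5200 N
  Ry@0 = +1444.1244 N
  Ry@2 = +1126.3756 N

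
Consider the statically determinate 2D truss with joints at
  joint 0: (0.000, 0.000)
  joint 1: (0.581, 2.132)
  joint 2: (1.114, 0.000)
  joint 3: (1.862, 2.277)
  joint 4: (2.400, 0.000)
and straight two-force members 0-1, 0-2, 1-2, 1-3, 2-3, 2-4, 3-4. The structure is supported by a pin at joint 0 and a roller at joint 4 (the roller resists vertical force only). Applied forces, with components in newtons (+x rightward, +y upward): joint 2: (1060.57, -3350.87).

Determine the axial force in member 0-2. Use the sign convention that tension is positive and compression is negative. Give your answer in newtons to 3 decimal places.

1549.871

N=5 nodes, M=7 members, R=3 reactions → 2N=10, M+R=10
member 0 (0-1): L=2.2097, (cx,cy)=(0.2629,0.9648)
member 1 (0-2): L=1.1140, (cx,cy)=(1.0000,0.0000)
member 2 (1-2): L=2.1976, (cx,cy)=(0.2425,-0.9701)
member 3 (1-3): L=1.2892, (cx,cy)=(0.9937,0.1125)
member 4 (2-3): L=2.3967, (cx,cy)=(0.3121,0.9501)
member 5 (2-4): L=1.2860, (cx,cy)=(1.0000,0.0000)
member 6 (3-4): L=2.3397, (cx,cy)=(0.2299,-0.9732)
solve A·x = −loads:
  F[0-1] = -1860.9847 N (compression)
  F[0-2] = +1549.8712 N (tension)
  F[1-2] = +1744.3162 N (tension)
  F[1-3] = -918.1862 N (compression)
  F[2-3] = +1745.8372 N (tension)
  F[2-4] = +367.4944 N (tension)
  F[3-4] = -1598.1876 N (compression)
  Rx@0 = -1060.5700 N
  Ry@0 = +1795.5078 N
  Ry@4 = +1555.3622 N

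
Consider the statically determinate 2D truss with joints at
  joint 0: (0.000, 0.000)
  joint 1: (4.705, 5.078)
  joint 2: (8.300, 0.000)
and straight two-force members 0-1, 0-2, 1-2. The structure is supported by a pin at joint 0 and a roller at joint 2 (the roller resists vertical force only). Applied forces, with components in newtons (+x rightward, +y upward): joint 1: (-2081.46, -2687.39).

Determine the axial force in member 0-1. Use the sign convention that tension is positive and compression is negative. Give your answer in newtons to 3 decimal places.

N=3 nodes, M=3 members, R=3 reactions → 2N=6, M+R=6
member 0 (0-1): L=6.9227, (cx,cy)=(0.6797,0.7335)
member 1 (0-2): L=8.3000, (cx,cy)=(1.0000,0.0000)
member 2 (1-2): L=6.2217, (cx,cy)=(0.5778,-0.8162)
solve A·x = −loads:
  F[0-1] = -3322.8842 N (compression)
  F[0-2] = +176.9477 N (tension)
  F[1-2] = -306.2374 N (compression)
  Rx@0 = +2081.4600 N
  Ry@0 = +2437.4483 N
  Ry@2 = +249.9417 N

-3322.884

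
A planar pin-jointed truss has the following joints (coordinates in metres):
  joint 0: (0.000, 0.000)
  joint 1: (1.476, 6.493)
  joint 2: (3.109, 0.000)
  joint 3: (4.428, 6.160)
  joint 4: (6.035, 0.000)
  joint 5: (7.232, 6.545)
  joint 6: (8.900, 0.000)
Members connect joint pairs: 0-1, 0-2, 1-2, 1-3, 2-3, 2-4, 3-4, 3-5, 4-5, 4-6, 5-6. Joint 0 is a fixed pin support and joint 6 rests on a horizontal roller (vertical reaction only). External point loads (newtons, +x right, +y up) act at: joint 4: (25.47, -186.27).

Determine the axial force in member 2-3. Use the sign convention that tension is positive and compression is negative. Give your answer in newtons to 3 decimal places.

-64.730

N=7 nodes, M=11 members, R=3 reactions → 2N=14, M+R=14
member 0 (0-1): L=6.6587, (cx,cy)=(0.2217,0.9751)
member 1 (0-2): L=3.1090, (cx,cy)=(1.0000,0.0000)
member 2 (1-2): L=6.6952, (cx,cy)=(0.2439,-0.9698)
member 3 (1-3): L=2.9707, (cx,cy)=(0.9937,-0.1121)
member 4 (2-3): L=6.2996, (cx,cy)=(0.2094,0.9778)
member 5 (2-4): L=2.9260, (cx,cy)=(1.0000,0.0000)
member 6 (3-4): L=6.3662, (cx,cy)=(0.2524,-0.9676)
member 7 (3-5): L=2.8303, (cx,cy)=(0.9907,0.1360)
member 8 (4-5): L=6.6536, (cx,cy)=(0.1799,0.9837)
member 9 (4-6): L=2.8650, (cx,cy)=(1.0000,0.0000)
member 10 (5-6): L=6.7542, (cx,cy)=(0.2470,-0.9690)
solve A·x = −loads:
  F[0-1] = -61.4920 N (compression)
  F[0-2] = +39.1007 N (tension)
  F[1-2] = +65.2667 N (tension)
  F[1-3] = -29.7371 N (compression)
  F[2-3] = -64.7303 N (compression)
  F[2-4] = +68.5727 N (tension)
  F[3-4] = +53.9214 N (tension)
  F[3-5] = -57.2461 N (compression)
  F[4-5] = +136.3190 N (tension)
  F[4-6] = +32.1897 N (tension)
  F[5-6] = -130.3451 N (compression)
  Rx@0 = -25.4700 N
  Ry@0 = +59.9622 N
  Ry@6 = +126.3078 N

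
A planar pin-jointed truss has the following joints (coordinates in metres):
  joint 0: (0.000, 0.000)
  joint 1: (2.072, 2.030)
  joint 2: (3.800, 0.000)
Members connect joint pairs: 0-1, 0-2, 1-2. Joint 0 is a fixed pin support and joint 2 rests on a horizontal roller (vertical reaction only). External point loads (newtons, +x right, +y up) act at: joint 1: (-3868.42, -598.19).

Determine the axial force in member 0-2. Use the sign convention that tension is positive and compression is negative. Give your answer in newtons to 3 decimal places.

-1481.466

N=3 nodes, M=3 members, R=3 reactions → 2N=6, M+R=6
member 0 (0-1): L=2.9007, (cx,cy)=(0.7143,0.6998)
member 1 (0-2): L=3.8000, (cx,cy)=(1.0000,0.0000)
member 2 (1-2): L=2.6659, (cx,cy)=(0.6482,-0.7615)
solve A·x = −loads:
  F[0-1] = -3341.6250 N (compression)
  F[0-2] = -1481.4661 N (compression)
  F[1-2] = +2285.5335 N (tension)
  Rx@0 = +3868.4200 N
  Ry@0 = +2338.5697 N
  Ry@2 = -1740.3797 N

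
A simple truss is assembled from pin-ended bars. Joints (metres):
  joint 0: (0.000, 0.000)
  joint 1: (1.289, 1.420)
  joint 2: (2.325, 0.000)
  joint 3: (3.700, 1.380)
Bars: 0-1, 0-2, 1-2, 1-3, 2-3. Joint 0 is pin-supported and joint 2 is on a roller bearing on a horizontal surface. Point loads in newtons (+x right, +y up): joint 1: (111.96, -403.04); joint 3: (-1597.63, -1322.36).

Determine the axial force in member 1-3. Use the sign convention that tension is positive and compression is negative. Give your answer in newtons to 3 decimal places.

-275.545

N=4 nodes, M=5 members, R=3 reactions → 2N=8, M+R=8
member 0 (0-1): L=1.9178, (cx,cy)=(0.6721,0.7404)
member 1 (0-2): L=2.3250, (cx,cy)=(1.0000,0.0000)
member 2 (1-2): L=1.7578, (cx,cy)=(0.5894,-0.8078)
member 3 (1-3): L=2.4113, (cx,cy)=(0.9999,-0.0166)
member 4 (2-3): L=1.9481, (cx,cy)=(0.7058,0.7084)
solve A·x = −loads:
  F[0-1] = -374.7000 N (compression)
  F[0-2] = -1233.8238 N (compression)
  F[1-2] = -149.8151 N (compression)
  F[1-3] = -275.5448 N (compression)
  F[2-3] = -1873.1671 N (compression)
  Rx@0 = +1485.6700 N
  Ry@0 = +277.4411 N
  Ry@2 = +1447.9589 N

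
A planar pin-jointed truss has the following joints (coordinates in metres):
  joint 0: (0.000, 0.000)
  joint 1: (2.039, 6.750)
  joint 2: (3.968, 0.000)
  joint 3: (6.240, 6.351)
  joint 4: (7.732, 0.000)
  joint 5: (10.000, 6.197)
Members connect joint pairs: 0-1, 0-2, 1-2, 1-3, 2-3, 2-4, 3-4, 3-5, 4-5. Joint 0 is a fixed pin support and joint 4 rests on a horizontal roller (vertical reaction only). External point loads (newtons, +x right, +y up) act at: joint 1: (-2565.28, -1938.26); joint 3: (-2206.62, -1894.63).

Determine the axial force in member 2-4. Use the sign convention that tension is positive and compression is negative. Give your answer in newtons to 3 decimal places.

-472.621

N=6 nodes, M=9 members, R=3 reactions → 2N=12, M+R=12
member 0 (0-1): L=7.0512, (cx,cy)=(0.2892,0.9573)
member 1 (0-2): L=3.9680, (cx,cy)=(1.0000,0.0000)
member 2 (1-2): L=7.0202, (cx,cy)=(0.2748,-0.9615)
member 3 (1-3): L=4.2199, (cx,cy)=(0.9955,-0.0946)
member 4 (2-3): L=6.7452, (cx,cy)=(0.3368,0.9416)
member 5 (2-4): L=3.7640, (cx,cy)=(1.0000,0.0000)
member 6 (3-4): L=6.5239, (cx,cy)=(0.2287,-0.9735)
member 7 (3-5): L=3.7632, (cx,cy)=(0.9992,-0.0409)
member 8 (4-5): L=6.5990, (cx,cy)=(0.3437,0.9391)
solve A·x = −loads:
  F[0-1] = -6105.5356 N (compression)
  F[0-2] = -3006.3690 N (compression)
  F[1-2] = +4094.9709 N (tension)
  F[1-3] = -326.9218 N (compression)
  F[2-3] = -4181.7089 N (compression)
  F[2-4] = -472.6207 N (compression)
  F[3-4] = +2066.5749 N (tension)
  F[3-5] = +0.0000 N (tension)
  F[4-5] = -0.0000 N (compression)
  Rx@0 = +4771.9000 N
  Ry@0 = +5844.6955 N
  Ry@4 = -2011.8055 N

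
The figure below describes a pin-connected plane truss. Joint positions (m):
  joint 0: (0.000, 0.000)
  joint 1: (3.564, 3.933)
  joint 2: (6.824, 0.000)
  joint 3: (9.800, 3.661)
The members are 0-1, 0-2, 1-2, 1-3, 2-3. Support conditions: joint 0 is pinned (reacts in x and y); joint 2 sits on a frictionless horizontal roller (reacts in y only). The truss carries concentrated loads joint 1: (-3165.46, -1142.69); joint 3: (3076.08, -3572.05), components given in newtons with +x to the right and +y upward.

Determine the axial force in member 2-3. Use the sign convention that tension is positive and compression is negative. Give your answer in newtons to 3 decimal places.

-4278.747

N=4 nodes, M=5 members, R=3 reactions → 2N=8, M+R=8
member 0 (0-1): L=5.3076, (cx,cy)=(0.6715,0.7410)
member 1 (0-2): L=6.8240, (cx,cy)=(1.0000,0.0000)
member 2 (1-2): L=5.1084, (cx,cy)=(0.6382,-0.7699)
member 3 (1-3): L=6.2419, (cx,cy)=(0.9991,-0.0436)
member 4 (2-3): L=4.7180, (cx,cy)=(0.6308,0.7760)
solve A·x = −loads:
  F[0-1] = +1130.5900 N (tension)
  F[0-2] = -848.5603 N (compression)
  F[1-2] = -2899.5391 N (compression)
  F[1-3] = +5780.5023 N (tension)
  F[2-3] = -4278.7469 N (compression)
  Rx@0 = +89.3800 N
  Ry@0 = -837.7823 N
  Ry@2 = +5552.5223 N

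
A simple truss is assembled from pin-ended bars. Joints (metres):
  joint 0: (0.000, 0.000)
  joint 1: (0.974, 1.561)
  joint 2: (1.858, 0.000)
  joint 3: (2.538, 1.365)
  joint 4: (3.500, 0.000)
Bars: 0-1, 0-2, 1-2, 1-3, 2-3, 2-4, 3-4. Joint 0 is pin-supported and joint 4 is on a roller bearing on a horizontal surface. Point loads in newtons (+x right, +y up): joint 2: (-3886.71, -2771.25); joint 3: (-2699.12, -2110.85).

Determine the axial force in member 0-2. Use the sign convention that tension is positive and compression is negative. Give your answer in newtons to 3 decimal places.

-4755.789

N=5 nodes, M=7 members, R=3 reactions → 2N=10, M+R=10
member 0 (0-1): L=1.8399, (cx,cy)=(0.5294,0.8484)
member 1 (0-2): L=1.8580, (cx,cy)=(1.0000,0.0000)
member 2 (1-2): L=1.7939, (cx,cy)=(0.4928,-0.8702)
member 3 (1-3): L=1.5762, (cx,cy)=(0.9922,-0.1243)
member 4 (2-3): L=1.5250, (cx,cy)=(0.4459,0.8951)
member 5 (2-4): L=1.6420, (cx,cy)=(1.0000,0.0000)
member 6 (3-4): L=1.6699, (cx,cy)=(0.5761,-0.8174)
solve A·x = −loads:
  F[0-1] = -3457.0585 N (compression)
  F[0-2] = -4755.7887 N (compression)
  F[1-2] = +3911.7738 N (tension)
  F[1-3] = -3787.0517 N (compression)
  F[2-3] = -706.7620 N (compression)
  F[2-4] = +1373.6859 N (tension)
  F[3-4] = -2384.5742 N (compression)
  Rx@0 = +6585.8300 N
  Ry@0 = +2932.9511 N
  Ry@4 = +1949.1489 N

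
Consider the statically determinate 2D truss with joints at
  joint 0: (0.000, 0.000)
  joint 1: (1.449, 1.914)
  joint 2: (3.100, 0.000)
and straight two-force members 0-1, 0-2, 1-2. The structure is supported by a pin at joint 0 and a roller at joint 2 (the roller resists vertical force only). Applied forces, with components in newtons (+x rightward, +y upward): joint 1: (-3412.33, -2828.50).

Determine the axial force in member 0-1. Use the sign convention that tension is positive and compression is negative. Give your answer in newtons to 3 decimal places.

-4531.891

N=3 nodes, M=3 members, R=3 reactions → 2N=6, M+R=6
member 0 (0-1): L=2.4006, (cx,cy)=(0.6036,0.7973)
member 1 (0-2): L=3.1000, (cx,cy)=(1.0000,0.0000)
member 2 (1-2): L=2.5277, (cx,cy)=(0.6532,-0.7572)
solve A·x = −loads:
  F[0-1] = -4531.8907 N (compression)
  F[0-2] = -676.9125 N (compression)
  F[1-2] = +1036.3552 N (tension)
  Rx@0 = +3412.3300 N
  Ry@0 = +3613.2429 N
  Ry@2 = -784.7429 N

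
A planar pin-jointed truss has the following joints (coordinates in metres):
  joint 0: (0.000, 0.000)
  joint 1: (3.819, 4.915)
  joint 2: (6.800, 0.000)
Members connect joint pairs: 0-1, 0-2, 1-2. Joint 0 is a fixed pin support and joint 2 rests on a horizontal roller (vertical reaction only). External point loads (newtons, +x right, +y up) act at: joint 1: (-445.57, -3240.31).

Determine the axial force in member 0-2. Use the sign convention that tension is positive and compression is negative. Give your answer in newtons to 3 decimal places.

908.407

N=3 nodes, M=3 members, R=3 reactions → 2N=6, M+R=6
member 0 (0-1): L=6.2243, (cx,cy)=(0.6136,0.7896)
member 1 (0-2): L=6.8000, (cx,cy)=(1.0000,0.0000)
member 2 (1-2): L=5.7484, (cx,cy)=(0.5186,-0.8550)
solve A·x = −loads:
  F[0-1] = -2206.7477 N (compression)
  F[0-2] = +908.4074 N (tension)
  F[1-2] = -1751.7102 N (compression)
  Rx@0 = +445.5700 N
  Ry@0 = +1742.5501 N
  Ry@2 = +1497.7599 N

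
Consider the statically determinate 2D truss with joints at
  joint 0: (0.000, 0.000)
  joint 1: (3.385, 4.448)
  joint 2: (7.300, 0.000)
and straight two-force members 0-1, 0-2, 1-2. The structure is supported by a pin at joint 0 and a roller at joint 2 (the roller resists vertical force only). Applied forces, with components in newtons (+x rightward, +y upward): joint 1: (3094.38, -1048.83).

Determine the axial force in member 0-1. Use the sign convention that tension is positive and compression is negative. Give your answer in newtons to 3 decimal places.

1662.490

N=3 nodes, M=3 members, R=3 reactions → 2N=6, M+R=6
member 0 (0-1): L=5.5895, (cx,cy)=(0.6056,0.7958)
member 1 (0-2): L=7.3000, (cx,cy)=(1.0000,0.0000)
member 2 (1-2): L=5.9255, (cx,cy)=(0.6607,-0.7506)
solve A·x = −loads:
  F[0-1] = +1662.4895 N (tension)
  F[0-2] = +2087.5834 N (tension)
  F[1-2] = -3159.6532 N (compression)
  Rx@0 = -3094.3800 N
  Ry@0 = -1322.9634 N
  Ry@2 = +2371.7934 N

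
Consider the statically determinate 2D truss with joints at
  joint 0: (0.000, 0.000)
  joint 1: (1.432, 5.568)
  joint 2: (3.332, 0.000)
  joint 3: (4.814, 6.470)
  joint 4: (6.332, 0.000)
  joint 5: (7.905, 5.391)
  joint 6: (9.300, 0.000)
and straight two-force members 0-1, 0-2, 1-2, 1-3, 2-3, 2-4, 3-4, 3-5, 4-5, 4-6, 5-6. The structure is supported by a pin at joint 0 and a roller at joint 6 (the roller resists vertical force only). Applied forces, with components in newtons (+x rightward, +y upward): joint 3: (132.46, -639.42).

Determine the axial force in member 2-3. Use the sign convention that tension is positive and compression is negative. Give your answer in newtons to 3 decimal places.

N=7 nodes, M=11 members, R=3 reactions → 2N=14, M+R=14
member 0 (0-1): L=5.7492, (cx,cy)=(0.2491,0.9685)
member 1 (0-2): L=3.3320, (cx,cy)=(1.0000,0.0000)
member 2 (1-2): L=5.8832, (cx,cy)=(0.3230,-0.9464)
member 3 (1-3): L=3.5002, (cx,cy)=(0.9662,0.2577)
member 4 (2-3): L=6.6376, (cx,cy)=(0.2233,0.9748)
member 5 (2-4): L=3.0000, (cx,cy)=(1.0000,0.0000)
member 6 (3-4): L=6.6457, (cx,cy)=(0.2284,-0.9736)
member 7 (3-5): L=3.2739, (cx,cy)=(0.9441,-0.3296)
member 8 (4-5): L=5.6158, (cx,cy)=(0.2801,0.9600)
member 9 (4-6): L=2.9680, (cx,cy)=(1.0000,0.0000)
member 10 (5-6): L=5.5686, (cx,cy)=(0.2505,-0.9681)
solve A·x = −loads:
  F[0-1] = -223.3202 N (compression)
  F[0-2] = +188.0842 N (tension)
  F[1-2] = +195.0965 N (tension)
  F[1-3] = -122.7775 N (compression)
  F[2-3] = -189.4243 N (compression)
  F[2-4] = +293.3845 N (tension)
  F[3-4] = -358.8211 N (compression)
  F[3-5] = -223.9344 N (compression)
  F[4-5] = +363.9019 N (tension)
  F[4-6] = +109.4932 N (tension)
  F[5-6] = -437.0750 N (compression)
  Rx@0 = -132.4600 N
  Ry@0 = +216.2819 N
  Ry@6 = +423.1381 N

-189.424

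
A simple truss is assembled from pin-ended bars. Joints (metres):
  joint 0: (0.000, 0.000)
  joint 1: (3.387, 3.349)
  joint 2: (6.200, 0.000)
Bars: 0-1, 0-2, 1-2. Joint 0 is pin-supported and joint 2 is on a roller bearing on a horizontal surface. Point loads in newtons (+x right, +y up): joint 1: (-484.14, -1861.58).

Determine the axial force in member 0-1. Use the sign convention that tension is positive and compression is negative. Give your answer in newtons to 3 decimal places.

-1573.205

N=3 nodes, M=3 members, R=3 reactions → 2N=6, M+R=6
member 0 (0-1): L=4.7631, (cx,cy)=(0.7111,0.7031)
member 1 (0-2): L=6.2000, (cx,cy)=(1.0000,0.0000)
member 2 (1-2): L=4.3736, (cx,cy)=(0.6432,-0.7657)
solve A·x = −loads:
  F[0-1] = -1573.2047 N (compression)
  F[0-2] = +634.5414 N (tension)
  F[1-2] = -986.5834 N (compression)
  Rx@0 = +484.1400 N
  Ry@0 = +1106.1305 N
  Ry@2 = +755.4495 N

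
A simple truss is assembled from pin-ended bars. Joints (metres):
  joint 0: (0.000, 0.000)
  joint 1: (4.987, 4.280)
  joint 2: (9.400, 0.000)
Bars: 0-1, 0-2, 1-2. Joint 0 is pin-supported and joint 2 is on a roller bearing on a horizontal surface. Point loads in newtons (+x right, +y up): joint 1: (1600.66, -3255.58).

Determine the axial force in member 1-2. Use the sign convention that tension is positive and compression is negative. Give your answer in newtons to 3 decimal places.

N=3 nodes, M=3 members, R=3 reactions → 2N=6, M+R=6
member 0 (0-1): L=6.5718, (cx,cy)=(0.7588,0.6513)
member 1 (0-2): L=9.4000, (cx,cy)=(1.0000,0.0000)
member 2 (1-2): L=6.1476, (cx,cy)=(0.7178,-0.6962)
solve A·x = −loads:
  F[0-1] = -1227.7288 N (compression)
  F[0-2] = +2532.3199 N (tension)
  F[1-2] = -3527.6878 N (compression)
  Rx@0 = -1600.6600 N
  Ry@0 = +799.5798 N
  Ry@2 = +2456.0002 N

-3527.688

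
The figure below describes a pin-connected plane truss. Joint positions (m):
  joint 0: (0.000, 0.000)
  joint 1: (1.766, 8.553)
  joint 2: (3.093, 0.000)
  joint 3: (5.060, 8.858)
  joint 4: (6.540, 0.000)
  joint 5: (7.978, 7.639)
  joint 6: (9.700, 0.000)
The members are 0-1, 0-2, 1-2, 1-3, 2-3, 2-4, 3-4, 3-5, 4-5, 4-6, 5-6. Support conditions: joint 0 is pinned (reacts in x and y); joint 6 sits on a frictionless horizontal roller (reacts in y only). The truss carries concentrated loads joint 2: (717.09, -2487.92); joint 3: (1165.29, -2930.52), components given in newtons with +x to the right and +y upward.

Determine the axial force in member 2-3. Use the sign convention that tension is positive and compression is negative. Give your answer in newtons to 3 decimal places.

N=7 nodes, M=11 members, R=3 reactions → 2N=14, M+R=14
member 0 (0-1): L=8.7334, (cx,cy)=(0.2022,0.9793)
member 1 (0-2): L=3.0930, (cx,cy)=(1.0000,0.0000)
member 2 (1-2): L=8.6553, (cx,cy)=(0.1533,-0.9882)
member 3 (1-3): L=3.3081, (cx,cy)=(0.9957,0.0922)
member 4 (2-3): L=9.0738, (cx,cy)=(0.2168,0.9762)
member 5 (2-4): L=3.4470, (cx,cy)=(1.0000,0.0000)
member 6 (3-4): L=8.9808, (cx,cy)=(0.1648,-0.9863)
member 7 (3-5): L=3.1624, (cx,cy)=(0.9227,-0.3855)
member 8 (4-5): L=7.7732, (cx,cy)=(0.1850,0.9827)
member 9 (4-6): L=3.1600, (cx,cy)=(1.0000,0.0000)
member 10 (5-6): L=7.8307, (cx,cy)=(0.2199,-0.9755)
solve A·x = −loads:
  F[0-1] = -2075.1536 N (compression)
  F[0-2] = +2302.0006 N (tension)
  F[1-2] = +1988.7114 N (tension)
  F[1-3] = -727.6209 N (compression)
  F[2-3] = +535.4533 N (tension)
  F[2-4] = +1773.7368 N (tension)
  F[3-4] = -2883.0740 N (compression)
  F[3-5] = -1407.3778 N (compression)
  F[4-5] = +2893.6009 N (tension)
  F[4-6] = +763.3145 N (tension)
  F[5-6] = -3471.1233 N (compression)
  Rx@0 = -1882.3800 N
  Ry@0 = +2032.2847 N
  Ry@6 = +3386.1553 N

535.453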